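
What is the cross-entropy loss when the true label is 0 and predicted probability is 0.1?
L = 0.1054

L = -0·log(0.1) - 1·log(0.9) = -log(0.9) = 0.1054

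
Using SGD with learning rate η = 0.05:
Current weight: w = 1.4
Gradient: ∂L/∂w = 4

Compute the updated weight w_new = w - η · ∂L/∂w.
w_new = 1.2

w_new = w - η·∂L/∂w = 1.4 - 0.05×(4) = 1.4 - (0.2) = 1.2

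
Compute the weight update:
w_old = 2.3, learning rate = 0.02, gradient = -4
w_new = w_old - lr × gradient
w_new = 2.38

w_new = w - η·∂L/∂w = 2.3 - 0.02×(-4) = 2.3 - (-0.08) = 2.38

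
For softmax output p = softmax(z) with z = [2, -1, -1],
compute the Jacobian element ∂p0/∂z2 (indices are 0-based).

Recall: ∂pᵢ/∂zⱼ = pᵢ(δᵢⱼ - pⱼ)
∂p0/∂z2 = -0.04118

p = softmax(z) = [0.9094, 0.04528, 0.04528]
p0 = 0.9094, p2 = 0.04528

∂p0/∂z2 = -p0 × p2 = -0.9094 × 0.04528 = -0.04118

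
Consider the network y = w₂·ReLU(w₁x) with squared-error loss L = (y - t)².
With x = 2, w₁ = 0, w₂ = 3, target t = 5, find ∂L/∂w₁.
∂L/∂w₁ = 0

Forward pass:
z = w₁x = 0×2 = 0
h = ReLU(0) = 0
y = w₂h = 3×0 = 0

Backward pass:
∂L/∂y = 2(y - t) = 2(0 - 5) = -10
∂y/∂h = w₂ = 3
∂h/∂z = 0 (ReLU derivative)
∂z/∂w₁ = x = 2

∂L/∂w₁ = -10 × 3 × 0 × 2 = 0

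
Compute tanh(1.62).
0.9246

tanh(1.62) = (e^(1.62) - e^(-1.62))/(e^(1.62) + e^(-1.62)) = 0.9246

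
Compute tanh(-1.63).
-0.9261

tanh(-1.63) = (e^(-1.63) - e^(1.63))/(e^(-1.63) + e^(1.63)) = -0.9261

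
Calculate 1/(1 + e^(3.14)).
0.04149

sigmoid(-3.14) = 1/(1 + e^(3.14)) = 1/(1 + 23.1) = 0.04149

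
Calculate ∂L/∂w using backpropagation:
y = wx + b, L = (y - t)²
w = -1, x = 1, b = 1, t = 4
∂L/∂w = -8

y = wx + b = (-1)(1) + 1 = 0
∂L/∂y = 2(y - t) = 2(0 - 4) = -8
∂y/∂w = x = 1
∂L/∂w = ∂L/∂y · ∂y/∂w = -8 × 1 = -8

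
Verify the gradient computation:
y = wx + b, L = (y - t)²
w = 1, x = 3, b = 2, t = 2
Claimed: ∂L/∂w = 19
Incorrect

y = (1)(3) + 2 = 5
∂L/∂y = 2(y - t) = 2(5 - 2) = 6
∂y/∂w = x = 3
∂L/∂w = 6 × 3 = 18

Claimed value: 19
Incorrect: The correct gradient is 18.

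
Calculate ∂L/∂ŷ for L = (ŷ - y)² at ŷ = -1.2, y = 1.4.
∂L/∂ŷ = -5.2

∂L/∂ŷ = 2(ŷ - y) = 2(-1.2 - 1.4) = 2(-2.6) = -5.2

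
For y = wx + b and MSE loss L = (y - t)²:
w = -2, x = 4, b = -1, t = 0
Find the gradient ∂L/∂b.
∂L/∂b = -18

y = wx + b = (-2)(4) + -1 = -9
∂L/∂y = 2(y - t) = 2(-9 - 0) = -18
∂y/∂b = 1
∂L/∂b = ∂L/∂y · ∂y/∂b = -18 × 1 = -18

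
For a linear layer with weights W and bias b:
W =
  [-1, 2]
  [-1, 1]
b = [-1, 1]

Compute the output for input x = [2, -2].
y = [-7, -3]

Wx = [-1×2 + 2×-2, -1×2 + 1×-2]
   = [-6, -4]
y = Wx + b = [-6 + -1, -4 + 1] = [-7, -3]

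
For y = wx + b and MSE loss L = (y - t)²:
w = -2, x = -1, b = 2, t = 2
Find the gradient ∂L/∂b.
∂L/∂b = 4

y = wx + b = (-2)(-1) + 2 = 4
∂L/∂y = 2(y - t) = 2(4 - 2) = 4
∂y/∂b = 1
∂L/∂b = ∂L/∂y · ∂y/∂b = 4 × 1 = 4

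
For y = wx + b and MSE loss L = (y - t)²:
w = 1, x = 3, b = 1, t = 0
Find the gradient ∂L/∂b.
∂L/∂b = 8

y = wx + b = (1)(3) + 1 = 4
∂L/∂y = 2(y - t) = 2(4 - 0) = 8
∂y/∂b = 1
∂L/∂b = ∂L/∂y · ∂y/∂b = 8 × 1 = 8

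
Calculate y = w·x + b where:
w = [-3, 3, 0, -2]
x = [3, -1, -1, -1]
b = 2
y = -8

y = (-3)(3) + (3)(-1) + (0)(-1) + (-2)(-1) + 2 = -8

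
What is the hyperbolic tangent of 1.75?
0.9414

tanh(1.75) = (e^(1.75) - e^(-1.75))/(e^(1.75) + e^(-1.75)) = 0.9414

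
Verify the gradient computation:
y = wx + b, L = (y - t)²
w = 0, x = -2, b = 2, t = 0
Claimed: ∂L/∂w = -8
Correct

y = (0)(-2) + 2 = 2
∂L/∂y = 2(y - t) = 2(2 - 0) = 4
∂y/∂w = x = -2
∂L/∂w = 4 × -2 = -8

Claimed value: -8
Correct: The correct gradient is -8.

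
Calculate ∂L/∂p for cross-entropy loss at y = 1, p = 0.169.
∂L/∂p = -5.917

∂L/∂p = -y/p + (1-y)/(1-p) = -1/0.169 + 0 = -5.917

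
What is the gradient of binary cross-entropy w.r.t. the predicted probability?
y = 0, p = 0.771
∂L/∂p = 4.367

∂L/∂p = -y/p + (1-y)/(1-p) = 0 + 1/0.229 = 4.367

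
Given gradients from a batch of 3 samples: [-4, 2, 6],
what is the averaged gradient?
Average gradient = 1.333

Average = (1/3)(-4 + 2 + 6) = 4/3 = 1.333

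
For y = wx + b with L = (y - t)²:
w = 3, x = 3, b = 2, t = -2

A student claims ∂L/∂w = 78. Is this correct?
Correct

y = (3)(3) + 2 = 11
∂L/∂y = 2(y - t) = 2(11 - -2) = 26
∂y/∂w = x = 3
∂L/∂w = 26 × 3 = 78

Claimed value: 78
Correct: The correct gradient is 78.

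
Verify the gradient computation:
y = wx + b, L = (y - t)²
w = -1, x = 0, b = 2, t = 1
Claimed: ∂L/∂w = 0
Correct

y = (-1)(0) + 2 = 2
∂L/∂y = 2(y - t) = 2(2 - 1) = 2
∂y/∂w = x = 0
∂L/∂w = 2 × 0 = 0

Claimed value: 0
Correct: The correct gradient is 0.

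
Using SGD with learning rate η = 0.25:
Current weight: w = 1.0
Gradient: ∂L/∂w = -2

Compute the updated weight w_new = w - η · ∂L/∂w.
w_new = 1.5

w_new = w - η·∂L/∂w = 1.0 - 0.25×(-2) = 1.0 - (-0.5) = 1.5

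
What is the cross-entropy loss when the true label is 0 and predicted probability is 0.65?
L = 1.05

L = -0·log(0.65) - 1·log(0.35) = -log(0.35) = 1.05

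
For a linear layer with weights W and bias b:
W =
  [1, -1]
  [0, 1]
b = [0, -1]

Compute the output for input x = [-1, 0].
y = [-1, -1]

Wx = [1×-1 + -1×0, 0×-1 + 1×0]
   = [-1, 0]
y = Wx + b = [-1 + 0, 0 + -1] = [-1, -1]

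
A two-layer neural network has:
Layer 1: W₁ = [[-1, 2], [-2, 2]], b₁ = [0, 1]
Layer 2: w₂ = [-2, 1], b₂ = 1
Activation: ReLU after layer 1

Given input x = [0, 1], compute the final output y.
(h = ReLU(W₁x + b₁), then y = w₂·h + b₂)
y = 0

Layer 1 pre-activation: z₁ = [2, 3]
After ReLU: h = [2, 3]
Layer 2 output: y = -2×2 + 1×3 + 1 = 0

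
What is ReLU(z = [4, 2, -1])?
h = [4, 2, 0]

ReLU applied element-wise: max(0,4)=4, max(0,2)=2, max(0,-1)=0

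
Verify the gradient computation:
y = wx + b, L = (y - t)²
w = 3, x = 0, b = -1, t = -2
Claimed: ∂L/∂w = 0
Correct

y = (3)(0) + -1 = -1
∂L/∂y = 2(y - t) = 2(-1 - -2) = 2
∂y/∂w = x = 0
∂L/∂w = 2 × 0 = 0

Claimed value: 0
Correct: The correct gradient is 0.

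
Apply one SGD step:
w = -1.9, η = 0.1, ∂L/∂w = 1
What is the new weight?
w_new = -2

w_new = w - η·∂L/∂w = -1.9 - 0.1×(1) = -1.9 - (0.1) = -2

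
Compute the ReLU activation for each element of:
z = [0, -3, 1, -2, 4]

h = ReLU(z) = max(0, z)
h = [0, 0, 1, 0, 4]

ReLU applied element-wise: max(0,0)=0, max(0,-3)=0, max(0,1)=1, max(0,-2)=0, max(0,4)=4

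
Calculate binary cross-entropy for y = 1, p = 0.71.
L = 0.3425

L = -1·log(0.71) - 0·log(0.29) = -log(0.71) = 0.3425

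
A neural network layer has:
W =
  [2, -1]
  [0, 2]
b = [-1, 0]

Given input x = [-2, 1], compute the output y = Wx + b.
y = [-6, 2]

Wx = [2×-2 + -1×1, 0×-2 + 2×1]
   = [-5, 2]
y = Wx + b = [-5 + -1, 2 + 0] = [-6, 2]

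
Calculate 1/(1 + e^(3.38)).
0.03293

sigmoid(-3.38) = 1/(1 + e^(3.38)) = 1/(1 + 29.37) = 0.03293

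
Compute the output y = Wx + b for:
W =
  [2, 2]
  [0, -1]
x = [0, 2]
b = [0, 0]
y = [4, -2]

Wx = [2×0 + 2×2, 0×0 + -1×2]
   = [4, -2]
y = Wx + b = [4 + 0, -2 + 0] = [4, -2]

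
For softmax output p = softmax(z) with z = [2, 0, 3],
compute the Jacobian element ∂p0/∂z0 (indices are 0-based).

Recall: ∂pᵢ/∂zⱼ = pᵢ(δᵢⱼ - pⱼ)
∂p0/∂z0 = 0.1922

p = softmax(z) = [0.2595, 0.03512, 0.7054]
p0 = 0.2595

∂p0/∂z0 = p0(1 - p0) = 0.2595 × (1 - 0.2595) = 0.1922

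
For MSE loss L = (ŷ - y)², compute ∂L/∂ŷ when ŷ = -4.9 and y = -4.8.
∂L/∂ŷ = -0.2

∂L/∂ŷ = 2(ŷ - y) = 2(-4.9 - -4.8) = 2(-0.1) = -0.2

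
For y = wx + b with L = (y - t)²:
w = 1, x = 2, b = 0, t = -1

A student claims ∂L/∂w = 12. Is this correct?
Correct

y = (1)(2) + 0 = 2
∂L/∂y = 2(y - t) = 2(2 - -1) = 6
∂y/∂w = x = 2
∂L/∂w = 6 × 2 = 12

Claimed value: 12
Correct: The correct gradient is 12.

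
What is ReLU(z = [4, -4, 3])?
h = [4, 0, 3]

ReLU applied element-wise: max(0,4)=4, max(0,-4)=0, max(0,3)=3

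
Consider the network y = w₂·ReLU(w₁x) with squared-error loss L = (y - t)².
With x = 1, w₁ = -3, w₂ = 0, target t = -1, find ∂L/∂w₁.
∂L/∂w₁ = 0

Forward pass:
z = w₁x = -3×1 = -3
h = ReLU(-3) = 0
y = w₂h = 0×0 = 0

Backward pass:
∂L/∂y = 2(y - t) = 2(0 - -1) = 2
∂y/∂h = w₂ = 0
∂h/∂z = 0 (ReLU derivative)
∂z/∂w₁ = x = 1

∂L/∂w₁ = 2 × 0 × 0 × 1 = 0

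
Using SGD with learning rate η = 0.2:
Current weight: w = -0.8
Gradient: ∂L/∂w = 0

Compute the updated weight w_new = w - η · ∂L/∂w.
w_new = -0.8

w_new = w - η·∂L/∂w = -0.8 - 0.2×(0) = -0.8 - (0) = -0.8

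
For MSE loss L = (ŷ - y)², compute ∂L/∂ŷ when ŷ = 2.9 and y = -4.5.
∂L/∂ŷ = 14.8

∂L/∂ŷ = 2(ŷ - y) = 2(2.9 - -4.5) = 2(7.4) = 14.8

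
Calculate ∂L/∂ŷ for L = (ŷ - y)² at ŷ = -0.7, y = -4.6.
∂L/∂ŷ = 7.8

∂L/∂ŷ = 2(ŷ - y) = 2(-0.7 - -4.6) = 2(3.9) = 7.8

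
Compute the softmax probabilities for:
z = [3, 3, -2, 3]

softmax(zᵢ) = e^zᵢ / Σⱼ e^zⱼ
p = [0.3326, 0.3326, 0.0022, 0.3326]

exp(z) = [20.09, 20.09, 0.1353, 20.09]
Sum = 60.39
p = [0.3326, 0.3326, 0.0022, 0.3326]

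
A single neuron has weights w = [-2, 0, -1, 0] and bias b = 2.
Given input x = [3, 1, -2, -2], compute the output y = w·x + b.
y = -2

y = (-2)(3) + (0)(1) + (-1)(-2) + (0)(-2) + 2 = -2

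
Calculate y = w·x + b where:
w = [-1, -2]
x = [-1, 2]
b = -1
y = -4

y = (-1)(-1) + (-2)(2) + -1 = -4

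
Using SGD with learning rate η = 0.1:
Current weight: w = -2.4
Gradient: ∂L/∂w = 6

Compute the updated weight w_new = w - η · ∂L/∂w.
w_new = -3

w_new = w - η·∂L/∂w = -2.4 - 0.1×(6) = -2.4 - (0.6) = -3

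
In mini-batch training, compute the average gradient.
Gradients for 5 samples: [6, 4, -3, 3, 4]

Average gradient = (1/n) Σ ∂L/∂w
Average gradient = 2.8

Average = (1/5)(6 + 4 + -3 + 3 + 4) = 14/5 = 2.8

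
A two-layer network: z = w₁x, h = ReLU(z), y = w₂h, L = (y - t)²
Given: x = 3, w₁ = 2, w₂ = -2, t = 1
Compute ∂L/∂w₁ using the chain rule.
∂L/∂w₁ = 156

Forward pass:
z = w₁x = 2×3 = 6
h = ReLU(6) = 6
y = w₂h = -2×6 = -12

Backward pass:
∂L/∂y = 2(y - t) = 2(-12 - 1) = -26
∂y/∂h = w₂ = -2
∂h/∂z = 1 (ReLU derivative)
∂z/∂w₁ = x = 3

∂L/∂w₁ = -26 × -2 × 1 × 3 = 156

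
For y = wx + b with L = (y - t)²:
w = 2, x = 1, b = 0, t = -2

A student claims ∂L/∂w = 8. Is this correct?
Correct

y = (2)(1) + 0 = 2
∂L/∂y = 2(y - t) = 2(2 - -2) = 8
∂y/∂w = x = 1
∂L/∂w = 8 × 1 = 8

Claimed value: 8
Correct: The correct gradient is 8.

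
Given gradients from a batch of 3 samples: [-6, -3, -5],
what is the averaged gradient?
Average gradient = -4.667

Average = (1/3)(-6 + -3 + -5) = -14/3 = -4.667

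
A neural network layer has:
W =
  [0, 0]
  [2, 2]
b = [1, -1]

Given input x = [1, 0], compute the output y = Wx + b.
y = [1, 1]

Wx = [0×1 + 0×0, 2×1 + 2×0]
   = [0, 2]
y = Wx + b = [0 + 1, 2 + -1] = [1, 1]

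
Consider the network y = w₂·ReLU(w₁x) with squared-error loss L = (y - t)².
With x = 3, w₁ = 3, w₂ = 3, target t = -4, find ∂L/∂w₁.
∂L/∂w₁ = 558

Forward pass:
z = w₁x = 3×3 = 9
h = ReLU(9) = 9
y = w₂h = 3×9 = 27

Backward pass:
∂L/∂y = 2(y - t) = 2(27 - -4) = 62
∂y/∂h = w₂ = 3
∂h/∂z = 1 (ReLU derivative)
∂z/∂w₁ = x = 3

∂L/∂w₁ = 62 × 3 × 1 × 3 = 558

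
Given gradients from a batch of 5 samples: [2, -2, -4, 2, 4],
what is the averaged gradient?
Average gradient = 0.4

Average = (1/5)(2 + -2 + -4 + 2 + 4) = 2/5 = 0.4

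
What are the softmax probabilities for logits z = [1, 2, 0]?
p = [0.2447, 0.6652, 0.09]

exp(z) = [2.718, 7.389, 1]
Sum = 11.11
p = [0.2447, 0.6652, 0.09]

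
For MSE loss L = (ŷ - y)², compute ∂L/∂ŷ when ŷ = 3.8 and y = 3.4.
∂L/∂ŷ = 0.8

∂L/∂ŷ = 2(ŷ - y) = 2(3.8 - 3.4) = 2(0.4) = 0.8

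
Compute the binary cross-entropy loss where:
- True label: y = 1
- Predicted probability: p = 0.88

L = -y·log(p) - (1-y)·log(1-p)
L = 0.1278

L = -1·log(0.88) - 0·log(0.12) = -log(0.88) = 0.1278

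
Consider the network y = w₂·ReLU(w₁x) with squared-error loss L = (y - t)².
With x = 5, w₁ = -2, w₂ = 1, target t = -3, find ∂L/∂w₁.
∂L/∂w₁ = 0

Forward pass:
z = w₁x = -2×5 = -10
h = ReLU(-10) = 0
y = w₂h = 1×0 = 0

Backward pass:
∂L/∂y = 2(y - t) = 2(0 - -3) = 6
∂y/∂h = w₂ = 1
∂h/∂z = 0 (ReLU derivative)
∂z/∂w₁ = x = 5

∂L/∂w₁ = 6 × 1 × 0 × 5 = 0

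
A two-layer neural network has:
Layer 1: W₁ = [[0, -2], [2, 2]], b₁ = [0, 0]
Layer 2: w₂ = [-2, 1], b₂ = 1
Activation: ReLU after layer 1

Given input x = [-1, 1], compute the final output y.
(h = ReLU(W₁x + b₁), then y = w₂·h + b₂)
y = 1

Layer 1 pre-activation: z₁ = [-2, 0]
After ReLU: h = [0, 0]
Layer 2 output: y = -2×0 + 1×0 + 1 = 1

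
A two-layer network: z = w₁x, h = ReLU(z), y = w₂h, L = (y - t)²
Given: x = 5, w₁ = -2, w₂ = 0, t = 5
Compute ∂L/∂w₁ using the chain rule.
∂L/∂w₁ = 0

Forward pass:
z = w₁x = -2×5 = -10
h = ReLU(-10) = 0
y = w₂h = 0×0 = 0

Backward pass:
∂L/∂y = 2(y - t) = 2(0 - 5) = -10
∂y/∂h = w₂ = 0
∂h/∂z = 0 (ReLU derivative)
∂z/∂w₁ = x = 5

∂L/∂w₁ = -10 × 0 × 0 × 5 = 0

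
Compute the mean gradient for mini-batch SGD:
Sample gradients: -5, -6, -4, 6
Average gradient = -2.25

Average = (1/4)(-5 + -6 + -4 + 6) = -9/4 = -2.25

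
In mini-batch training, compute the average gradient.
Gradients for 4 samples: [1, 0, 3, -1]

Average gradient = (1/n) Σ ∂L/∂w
Average gradient = 0.75

Average = (1/4)(1 + 0 + 3 + -1) = 3/4 = 0.75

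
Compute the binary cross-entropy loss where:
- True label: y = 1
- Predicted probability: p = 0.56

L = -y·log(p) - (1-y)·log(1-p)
L = 0.5798

L = -1·log(0.56) - 0·log(0.44) = -log(0.56) = 0.5798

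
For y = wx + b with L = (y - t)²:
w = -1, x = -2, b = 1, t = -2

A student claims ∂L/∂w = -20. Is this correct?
Correct

y = (-1)(-2) + 1 = 3
∂L/∂y = 2(y - t) = 2(3 - -2) = 10
∂y/∂w = x = -2
∂L/∂w = 10 × -2 = -20

Claimed value: -20
Correct: The correct gradient is -20.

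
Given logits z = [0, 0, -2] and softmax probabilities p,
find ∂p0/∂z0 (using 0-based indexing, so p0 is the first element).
∂p0/∂z0 = 0.249

p = softmax(z) = [0.4683, 0.4683, 0.06338]
p0 = 0.4683

∂p0/∂z0 = p0(1 - p0) = 0.4683 × (1 - 0.4683) = 0.249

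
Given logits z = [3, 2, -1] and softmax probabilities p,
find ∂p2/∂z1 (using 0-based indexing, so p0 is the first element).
∂p2/∂z1 = -0.003507

p = softmax(z) = [0.7214, 0.2654, 0.01321]
p2 = 0.01321, p1 = 0.2654

∂p2/∂z1 = -p2 × p1 = -0.01321 × 0.2654 = -0.003507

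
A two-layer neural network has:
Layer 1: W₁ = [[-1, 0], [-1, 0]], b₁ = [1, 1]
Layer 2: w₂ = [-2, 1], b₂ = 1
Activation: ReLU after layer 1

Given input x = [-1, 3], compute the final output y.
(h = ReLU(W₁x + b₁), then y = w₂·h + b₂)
y = -1

Layer 1 pre-activation: z₁ = [2, 2]
After ReLU: h = [2, 2]
Layer 2 output: y = -2×2 + 1×2 + 1 = -1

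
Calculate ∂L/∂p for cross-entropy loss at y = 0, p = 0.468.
∂L/∂p = 1.88

∂L/∂p = -y/p + (1-y)/(1-p) = 0 + 1/0.532 = 1.88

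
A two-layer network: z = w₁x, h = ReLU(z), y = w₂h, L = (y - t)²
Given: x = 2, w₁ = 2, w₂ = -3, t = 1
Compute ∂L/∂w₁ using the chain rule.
∂L/∂w₁ = 156

Forward pass:
z = w₁x = 2×2 = 4
h = ReLU(4) = 4
y = w₂h = -3×4 = -12

Backward pass:
∂L/∂y = 2(y - t) = 2(-12 - 1) = -26
∂y/∂h = w₂ = -3
∂h/∂z = 1 (ReLU derivative)
∂z/∂w₁ = x = 2

∂L/∂w₁ = -26 × -3 × 1 × 2 = 156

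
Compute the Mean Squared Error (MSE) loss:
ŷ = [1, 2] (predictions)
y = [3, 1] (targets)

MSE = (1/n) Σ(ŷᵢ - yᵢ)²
MSE = 2.5

MSE = (1/2)((1-3)² + (2-1)²) = (1/2)(4 + 1) = 2.5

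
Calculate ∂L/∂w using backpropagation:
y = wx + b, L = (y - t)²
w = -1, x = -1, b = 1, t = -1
∂L/∂w = -6

y = wx + b = (-1)(-1) + 1 = 2
∂L/∂y = 2(y - t) = 2(2 - -1) = 6
∂y/∂w = x = -1
∂L/∂w = ∂L/∂y · ∂y/∂w = 6 × -1 = -6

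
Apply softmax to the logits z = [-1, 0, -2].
p = [0.2447, 0.6652, 0.09]

exp(z) = [0.3679, 1, 0.1353]
Sum = 1.503
p = [0.2447, 0.6652, 0.09]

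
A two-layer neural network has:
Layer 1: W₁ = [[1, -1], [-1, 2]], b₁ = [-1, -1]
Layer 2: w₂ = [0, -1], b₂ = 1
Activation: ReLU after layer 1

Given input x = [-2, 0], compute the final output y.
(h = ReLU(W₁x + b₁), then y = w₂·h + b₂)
y = 0

Layer 1 pre-activation: z₁ = [-3, 1]
After ReLU: h = [0, 1]
Layer 2 output: y = 0×0 + -1×1 + 1 = 0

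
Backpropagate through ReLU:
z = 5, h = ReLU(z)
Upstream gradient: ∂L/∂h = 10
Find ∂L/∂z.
∂L/∂z = 10

h = ReLU(5) = 5
Since z > 0: ∂h/∂z = 1
∂L/∂z = ∂L/∂h · ∂h/∂z = 10 × 1 = 10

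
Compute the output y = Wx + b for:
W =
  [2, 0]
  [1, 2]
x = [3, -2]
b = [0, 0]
y = [6, -1]

Wx = [2×3 + 0×-2, 1×3 + 2×-2]
   = [6, -1]
y = Wx + b = [6 + 0, -1 + 0] = [6, -1]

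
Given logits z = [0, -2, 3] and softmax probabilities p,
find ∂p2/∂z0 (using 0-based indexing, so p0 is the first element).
∂p2/∂z0 = -0.0446

p = softmax(z) = [0.04712, 0.006377, 0.9465]
p2 = 0.9465, p0 = 0.04712

∂p2/∂z0 = -p2 × p0 = -0.9465 × 0.04712 = -0.0446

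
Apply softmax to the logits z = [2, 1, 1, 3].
p = [0.2245, 0.0826, 0.0826, 0.6103]

exp(z) = [7.389, 2.718, 2.718, 20.09]
Sum = 32.91
p = [0.2245, 0.0826, 0.0826, 0.6103]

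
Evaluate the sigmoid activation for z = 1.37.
0.7974

sigmoid(1.37) = 1/(1 + e^(-1.37)) = 1/(1 + 0.2541) = 0.7974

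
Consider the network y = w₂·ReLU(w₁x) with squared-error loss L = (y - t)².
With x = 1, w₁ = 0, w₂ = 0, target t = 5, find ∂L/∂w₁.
∂L/∂w₁ = 0

Forward pass:
z = w₁x = 0×1 = 0
h = ReLU(0) = 0
y = w₂h = 0×0 = 0

Backward pass:
∂L/∂y = 2(y - t) = 2(0 - 5) = -10
∂y/∂h = w₂ = 0
∂h/∂z = 0 (ReLU derivative)
∂z/∂w₁ = x = 1

∂L/∂w₁ = -10 × 0 × 0 × 1 = 0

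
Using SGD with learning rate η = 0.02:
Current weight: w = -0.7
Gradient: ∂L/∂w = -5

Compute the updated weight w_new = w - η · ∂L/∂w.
w_new = -0.6

w_new = w - η·∂L/∂w = -0.7 - 0.02×(-5) = -0.7 - (-0.1) = -0.6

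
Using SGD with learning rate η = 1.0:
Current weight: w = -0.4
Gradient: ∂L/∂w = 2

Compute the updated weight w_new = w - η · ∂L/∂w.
w_new = -2.4

w_new = w - η·∂L/∂w = -0.4 - 1.0×(2) = -0.4 - (2) = -2.4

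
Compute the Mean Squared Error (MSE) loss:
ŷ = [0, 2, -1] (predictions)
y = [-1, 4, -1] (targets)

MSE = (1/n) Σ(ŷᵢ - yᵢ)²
MSE = 1.667

MSE = (1/3)((0--1)² + (2-4)² + (-1--1)²) = (1/3)(1 + 4 + 0) = 1.667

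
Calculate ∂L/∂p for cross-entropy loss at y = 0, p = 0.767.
∂L/∂p = 4.292

∂L/∂p = -y/p + (1-y)/(1-p) = 0 + 1/0.233 = 4.292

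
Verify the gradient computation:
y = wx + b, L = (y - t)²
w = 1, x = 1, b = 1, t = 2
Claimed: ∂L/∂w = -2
Incorrect

y = (1)(1) + 1 = 2
∂L/∂y = 2(y - t) = 2(2 - 2) = 0
∂y/∂w = x = 1
∂L/∂w = 0 × 1 = 0

Claimed value: -2
Incorrect: The correct gradient is 0.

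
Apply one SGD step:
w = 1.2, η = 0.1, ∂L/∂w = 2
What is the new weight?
w_new = 1

w_new = w - η·∂L/∂w = 1.2 - 0.1×(2) = 1.2 - (0.2) = 1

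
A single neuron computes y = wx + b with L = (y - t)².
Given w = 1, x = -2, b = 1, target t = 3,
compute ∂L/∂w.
∂L/∂w = 16

y = wx + b = (1)(-2) + 1 = -1
∂L/∂y = 2(y - t) = 2(-1 - 3) = -8
∂y/∂w = x = -2
∂L/∂w = ∂L/∂y · ∂y/∂w = -8 × -2 = 16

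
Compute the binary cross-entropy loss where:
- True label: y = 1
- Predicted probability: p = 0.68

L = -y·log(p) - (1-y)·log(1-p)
L = 0.3857

L = -1·log(0.68) - 0·log(0.32) = -log(0.68) = 0.3857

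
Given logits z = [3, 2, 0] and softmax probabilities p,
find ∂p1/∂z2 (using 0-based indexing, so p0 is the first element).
∂p1/∂z2 = -0.009113

p = softmax(z) = [0.7054, 0.2595, 0.03512]
p1 = 0.2595, p2 = 0.03512

∂p1/∂z2 = -p1 × p2 = -0.2595 × 0.03512 = -0.009113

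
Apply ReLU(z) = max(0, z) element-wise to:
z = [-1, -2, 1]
h = [0, 0, 1]

ReLU applied element-wise: max(0,-1)=0, max(0,-2)=0, max(0,1)=1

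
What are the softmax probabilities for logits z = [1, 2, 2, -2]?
p = [0.1542, 0.4191, 0.4191, 0.0077]

exp(z) = [2.718, 7.389, 7.389, 0.1353]
Sum = 17.63
p = [0.1542, 0.4191, 0.4191, 0.0077]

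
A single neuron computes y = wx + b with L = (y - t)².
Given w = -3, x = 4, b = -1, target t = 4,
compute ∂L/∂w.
∂L/∂w = -136

y = wx + b = (-3)(4) + -1 = -13
∂L/∂y = 2(y - t) = 2(-13 - 4) = -34
∂y/∂w = x = 4
∂L/∂w = ∂L/∂y · ∂y/∂w = -34 × 4 = -136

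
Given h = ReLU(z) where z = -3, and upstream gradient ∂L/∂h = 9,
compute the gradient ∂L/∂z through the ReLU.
∂L/∂z = 0

h = ReLU(-3) = 0
Since z < 0: ∂h/∂z = 0
∂L/∂z = ∂L/∂h · ∂h/∂z = 9 × 0 = 0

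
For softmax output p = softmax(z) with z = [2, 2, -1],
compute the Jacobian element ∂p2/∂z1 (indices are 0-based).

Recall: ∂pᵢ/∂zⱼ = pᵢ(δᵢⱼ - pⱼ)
∂p2/∂z1 = -0.01185

p = softmax(z) = [0.4879, 0.4879, 0.02429]
p2 = 0.02429, p1 = 0.4879

∂p2/∂z1 = -p2 × p1 = -0.02429 × 0.4879 = -0.01185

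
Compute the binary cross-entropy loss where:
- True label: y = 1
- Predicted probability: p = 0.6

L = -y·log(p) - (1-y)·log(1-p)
L = 0.5108

L = -1·log(0.6) - 0·log(0.4) = -log(0.6) = 0.5108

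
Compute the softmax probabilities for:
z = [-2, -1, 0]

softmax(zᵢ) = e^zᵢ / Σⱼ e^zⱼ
p = [0.09, 0.2447, 0.6652]

exp(z) = [0.1353, 0.3679, 1]
Sum = 1.503
p = [0.09, 0.2447, 0.6652]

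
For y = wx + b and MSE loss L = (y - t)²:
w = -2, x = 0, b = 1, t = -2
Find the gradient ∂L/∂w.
∂L/∂w = 0

y = wx + b = (-2)(0) + 1 = 1
∂L/∂y = 2(y - t) = 2(1 - -2) = 6
∂y/∂w = x = 0
∂L/∂w = ∂L/∂y · ∂y/∂w = 6 × 0 = 0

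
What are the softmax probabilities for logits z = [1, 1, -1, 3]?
p = [0.105, 0.105, 0.0142, 0.7758]

exp(z) = [2.718, 2.718, 0.3679, 20.09]
Sum = 25.89
p = [0.105, 0.105, 0.0142, 0.7758]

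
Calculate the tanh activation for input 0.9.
0.7163

tanh(0.9) = (e^(0.9) - e^(-0.9))/(e^(0.9) + e^(-0.9)) = 0.7163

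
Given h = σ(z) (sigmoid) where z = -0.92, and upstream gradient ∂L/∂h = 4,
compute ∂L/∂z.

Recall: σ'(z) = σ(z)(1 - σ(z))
∂L/∂z = 0.815

σ(-0.92) = 0.285
σ'(-0.92) = σ(-0.92)(1 - σ(-0.92)) = 0.285 × 0.715 = 0.2038
∂L/∂z = ∂L/∂h · σ'(z) = 4 × 0.2038 = 0.815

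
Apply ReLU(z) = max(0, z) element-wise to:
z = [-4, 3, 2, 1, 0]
h = [0, 3, 2, 1, 0]

ReLU applied element-wise: max(0,-4)=0, max(0,3)=3, max(0,2)=2, max(0,1)=1, max(0,0)=0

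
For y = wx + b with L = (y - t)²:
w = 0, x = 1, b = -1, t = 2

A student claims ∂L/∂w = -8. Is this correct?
Incorrect

y = (0)(1) + -1 = -1
∂L/∂y = 2(y - t) = 2(-1 - 2) = -6
∂y/∂w = x = 1
∂L/∂w = -6 × 1 = -6

Claimed value: -8
Incorrect: The correct gradient is -6.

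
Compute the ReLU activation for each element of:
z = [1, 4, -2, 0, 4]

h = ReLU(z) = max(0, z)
h = [1, 4, 0, 0, 4]

ReLU applied element-wise: max(0,1)=1, max(0,4)=4, max(0,-2)=0, max(0,0)=0, max(0,4)=4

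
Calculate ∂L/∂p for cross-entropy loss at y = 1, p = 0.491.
∂L/∂p = -2.037

∂L/∂p = -y/p + (1-y)/(1-p) = -1/0.491 + 0 = -2.037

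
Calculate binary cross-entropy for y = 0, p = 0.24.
L = 0.2744

L = -0·log(0.24) - 1·log(0.76) = -log(0.76) = 0.2744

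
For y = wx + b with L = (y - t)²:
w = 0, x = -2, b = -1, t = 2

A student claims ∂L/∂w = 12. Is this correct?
Correct

y = (0)(-2) + -1 = -1
∂L/∂y = 2(y - t) = 2(-1 - 2) = -6
∂y/∂w = x = -2
∂L/∂w = -6 × -2 = 12

Claimed value: 12
Correct: The correct gradient is 12.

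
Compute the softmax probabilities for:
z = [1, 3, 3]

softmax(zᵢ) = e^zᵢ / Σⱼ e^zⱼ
p = [0.0634, 0.4683, 0.4683]

exp(z) = [2.718, 20.09, 20.09]
Sum = 42.89
p = [0.0634, 0.4683, 0.4683]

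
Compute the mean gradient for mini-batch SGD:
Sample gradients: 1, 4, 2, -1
Average gradient = 1.5

Average = (1/4)(1 + 4 + 2 + -1) = 6/4 = 1.5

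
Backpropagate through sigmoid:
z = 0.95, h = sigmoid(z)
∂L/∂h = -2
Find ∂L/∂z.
∂L/∂z = -0.4022

σ(0.95) = 0.7211
σ'(0.95) = σ(0.95)(1 - σ(0.95)) = 0.7211 × 0.2789 = 0.2011
∂L/∂z = ∂L/∂h · σ'(z) = -2 × 0.2011 = -0.4022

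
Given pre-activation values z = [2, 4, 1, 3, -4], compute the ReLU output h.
h = [2, 4, 1, 3, 0]

ReLU applied element-wise: max(0,2)=2, max(0,4)=4, max(0,1)=1, max(0,3)=3, max(0,-4)=0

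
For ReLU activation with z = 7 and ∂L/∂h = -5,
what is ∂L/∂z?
∂L/∂z = -5

h = ReLU(7) = 7
Since z > 0: ∂h/∂z = 1
∂L/∂z = ∂L/∂h · ∂h/∂z = -5 × 1 = -5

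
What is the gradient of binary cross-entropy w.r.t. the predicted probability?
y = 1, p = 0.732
∂L/∂p = -1.366

∂L/∂p = -y/p + (1-y)/(1-p) = -1/0.732 + 0 = -1.366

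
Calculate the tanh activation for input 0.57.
0.5154

tanh(0.57) = (e^(0.57) - e^(-0.57))/(e^(0.57) + e^(-0.57)) = 0.5154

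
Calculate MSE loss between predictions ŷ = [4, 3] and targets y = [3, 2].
MSE = 1

MSE = (1/2)((4-3)² + (3-2)²) = (1/2)(1 + 1) = 1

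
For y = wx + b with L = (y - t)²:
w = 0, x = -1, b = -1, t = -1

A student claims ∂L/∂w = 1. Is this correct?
Incorrect

y = (0)(-1) + -1 = -1
∂L/∂y = 2(y - t) = 2(-1 - -1) = 0
∂y/∂w = x = -1
∂L/∂w = 0 × -1 = 0

Claimed value: 1
Incorrect: The correct gradient is 0.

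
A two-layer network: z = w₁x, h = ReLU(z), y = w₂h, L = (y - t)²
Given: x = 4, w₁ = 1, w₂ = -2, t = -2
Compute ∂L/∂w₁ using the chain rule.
∂L/∂w₁ = 96

Forward pass:
z = w₁x = 1×4 = 4
h = ReLU(4) = 4
y = w₂h = -2×4 = -8

Backward pass:
∂L/∂y = 2(y - t) = 2(-8 - -2) = -12
∂y/∂h = w₂ = -2
∂h/∂z = 1 (ReLU derivative)
∂z/∂w₁ = x = 4

∂L/∂w₁ = -12 × -2 × 1 × 4 = 96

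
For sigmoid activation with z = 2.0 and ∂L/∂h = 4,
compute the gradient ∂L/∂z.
∂L/∂z = 0.42

σ(2.0) = 0.8808
σ'(2.0) = σ(2.0)(1 - σ(2.0)) = 0.8808 × 0.1192 = 0.105
∂L/∂z = ∂L/∂h · σ'(z) = 4 × 0.105 = 0.42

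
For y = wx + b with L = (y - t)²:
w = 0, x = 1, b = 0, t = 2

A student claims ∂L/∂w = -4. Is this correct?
Correct

y = (0)(1) + 0 = 0
∂L/∂y = 2(y - t) = 2(0 - 2) = -4
∂y/∂w = x = 1
∂L/∂w = -4 × 1 = -4

Claimed value: -4
Correct: The correct gradient is -4.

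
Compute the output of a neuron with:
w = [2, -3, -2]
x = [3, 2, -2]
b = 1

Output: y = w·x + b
y = 5

y = (2)(3) + (-3)(2) + (-2)(-2) + 1 = 5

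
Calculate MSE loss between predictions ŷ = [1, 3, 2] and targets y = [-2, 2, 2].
MSE = 3.333

MSE = (1/3)((1--2)² + (3-2)² + (2-2)²) = (1/3)(9 + 1 + 0) = 3.333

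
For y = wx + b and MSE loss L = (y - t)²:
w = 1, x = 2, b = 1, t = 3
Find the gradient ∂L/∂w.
∂L/∂w = 0

y = wx + b = (1)(2) + 1 = 3
∂L/∂y = 2(y - t) = 2(3 - 3) = 0
∂y/∂w = x = 2
∂L/∂w = ∂L/∂y · ∂y/∂w = 0 × 2 = 0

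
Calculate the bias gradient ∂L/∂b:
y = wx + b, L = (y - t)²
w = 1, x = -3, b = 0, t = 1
∂L/∂b = -8

y = wx + b = (1)(-3) + 0 = -3
∂L/∂y = 2(y - t) = 2(-3 - 1) = -8
∂y/∂b = 1
∂L/∂b = ∂L/∂y · ∂y/∂b = -8 × 1 = -8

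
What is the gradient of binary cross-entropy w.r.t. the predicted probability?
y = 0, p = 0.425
∂L/∂p = 1.739

∂L/∂p = -y/p + (1-y)/(1-p) = 0 + 1/0.575 = 1.739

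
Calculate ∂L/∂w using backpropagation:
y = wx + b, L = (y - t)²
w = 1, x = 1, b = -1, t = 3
∂L/∂w = -6

y = wx + b = (1)(1) + -1 = 0
∂L/∂y = 2(y - t) = 2(0 - 3) = -6
∂y/∂w = x = 1
∂L/∂w = ∂L/∂y · ∂y/∂w = -6 × 1 = -6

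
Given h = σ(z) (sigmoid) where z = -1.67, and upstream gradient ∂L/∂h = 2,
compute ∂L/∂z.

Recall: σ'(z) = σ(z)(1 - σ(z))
∂L/∂z = 0.2667

σ(-1.67) = 0.1584
σ'(-1.67) = σ(-1.67)(1 - σ(-1.67)) = 0.1584 × 0.8416 = 0.1333
∂L/∂z = ∂L/∂h · σ'(z) = 2 × 0.1333 = 0.2667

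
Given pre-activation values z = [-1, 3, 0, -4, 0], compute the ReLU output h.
h = [0, 3, 0, 0, 0]

ReLU applied element-wise: max(0,-1)=0, max(0,3)=3, max(0,0)=0, max(0,-4)=0, max(0,0)=0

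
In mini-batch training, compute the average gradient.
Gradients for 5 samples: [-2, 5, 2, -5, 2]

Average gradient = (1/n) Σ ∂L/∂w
Average gradient = 0.4

Average = (1/5)(-2 + 5 + 2 + -5 + 2) = 2/5 = 0.4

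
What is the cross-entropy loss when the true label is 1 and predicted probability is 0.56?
L = 0.5798

L = -1·log(0.56) - 0·log(0.44) = -log(0.56) = 0.5798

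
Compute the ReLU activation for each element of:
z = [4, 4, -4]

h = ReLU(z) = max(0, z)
h = [4, 4, 0]

ReLU applied element-wise: max(0,4)=4, max(0,4)=4, max(0,-4)=0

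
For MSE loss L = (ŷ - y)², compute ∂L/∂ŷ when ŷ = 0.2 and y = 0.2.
∂L/∂ŷ = 0.0

∂L/∂ŷ = 2(ŷ - y) = 2(0.2 - 0.2) = 2(0.0) = 0.0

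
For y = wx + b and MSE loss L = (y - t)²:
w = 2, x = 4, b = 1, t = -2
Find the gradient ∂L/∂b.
∂L/∂b = 22

y = wx + b = (2)(4) + 1 = 9
∂L/∂y = 2(y - t) = 2(9 - -2) = 22
∂y/∂b = 1
∂L/∂b = ∂L/∂y · ∂y/∂b = 22 × 1 = 22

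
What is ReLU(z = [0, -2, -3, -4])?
h = [0, 0, 0, 0]

ReLU applied element-wise: max(0,0)=0, max(0,-2)=0, max(0,-3)=0, max(0,-4)=0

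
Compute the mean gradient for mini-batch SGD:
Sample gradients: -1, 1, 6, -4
Average gradient = 0.5

Average = (1/4)(-1 + 1 + 6 + -4) = 2/4 = 0.5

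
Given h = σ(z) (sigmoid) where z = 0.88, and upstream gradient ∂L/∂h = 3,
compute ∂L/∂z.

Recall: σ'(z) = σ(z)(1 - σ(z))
∂L/∂z = 0.6217

σ(0.88) = 0.7068
σ'(0.88) = σ(0.88)(1 - σ(0.88)) = 0.7068 × 0.2932 = 0.2072
∂L/∂z = ∂L/∂h · σ'(z) = 3 × 0.2072 = 0.6217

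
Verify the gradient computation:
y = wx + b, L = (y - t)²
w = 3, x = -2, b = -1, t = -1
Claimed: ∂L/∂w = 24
Correct

y = (3)(-2) + -1 = -7
∂L/∂y = 2(y - t) = 2(-7 - -1) = -12
∂y/∂w = x = -2
∂L/∂w = -12 × -2 = 24

Claimed value: 24
Correct: The correct gradient is 24.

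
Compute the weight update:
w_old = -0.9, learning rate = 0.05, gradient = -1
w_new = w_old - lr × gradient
w_new = -0.85

w_new = w - η·∂L/∂w = -0.9 - 0.05×(-1) = -0.9 - (-0.05) = -0.85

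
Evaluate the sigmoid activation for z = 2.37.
0.9145

sigmoid(2.37) = 1/(1 + e^(-2.37)) = 1/(1 + 0.09348) = 0.9145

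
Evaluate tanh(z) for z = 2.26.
0.9785

tanh(2.26) = (e^(2.26) - e^(-2.26))/(e^(2.26) + e^(-2.26)) = 0.9785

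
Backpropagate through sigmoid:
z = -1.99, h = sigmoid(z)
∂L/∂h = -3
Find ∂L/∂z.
∂L/∂z = -0.3174

σ(-1.99) = 0.1203
σ'(-1.99) = σ(-1.99)(1 - σ(-1.99)) = 0.1203 × 0.8797 = 0.1058
∂L/∂z = ∂L/∂h · σ'(z) = -3 × 0.1058 = -0.3174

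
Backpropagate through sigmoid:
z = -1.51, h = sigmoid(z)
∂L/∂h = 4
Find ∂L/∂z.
∂L/∂z = 0.5928

σ(-1.51) = 0.1809
σ'(-1.51) = σ(-1.51)(1 - σ(-1.51)) = 0.1809 × 0.8191 = 0.1482
∂L/∂z = ∂L/∂h · σ'(z) = 4 × 0.1482 = 0.5928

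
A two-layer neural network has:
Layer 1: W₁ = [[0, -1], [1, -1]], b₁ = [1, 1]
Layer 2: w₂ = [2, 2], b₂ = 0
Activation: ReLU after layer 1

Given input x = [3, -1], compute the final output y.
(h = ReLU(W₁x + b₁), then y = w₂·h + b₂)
y = 14

Layer 1 pre-activation: z₁ = [2, 5]
After ReLU: h = [2, 5]
Layer 2 output: y = 2×2 + 2×5 + 0 = 14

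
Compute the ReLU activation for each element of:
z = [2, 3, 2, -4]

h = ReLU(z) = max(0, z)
h = [2, 3, 2, 0]

ReLU applied element-wise: max(0,2)=2, max(0,3)=3, max(0,2)=2, max(0,-4)=0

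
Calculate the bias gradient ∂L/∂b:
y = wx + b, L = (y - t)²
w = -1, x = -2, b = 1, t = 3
∂L/∂b = 0

y = wx + b = (-1)(-2) + 1 = 3
∂L/∂y = 2(y - t) = 2(3 - 3) = 0
∂y/∂b = 1
∂L/∂b = ∂L/∂y · ∂y/∂b = 0 × 1 = 0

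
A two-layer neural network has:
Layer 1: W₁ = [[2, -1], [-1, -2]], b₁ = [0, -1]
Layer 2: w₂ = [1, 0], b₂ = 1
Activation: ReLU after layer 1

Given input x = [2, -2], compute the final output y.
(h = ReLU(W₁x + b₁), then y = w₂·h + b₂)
y = 7

Layer 1 pre-activation: z₁ = [6, 1]
After ReLU: h = [6, 1]
Layer 2 output: y = 1×6 + 0×1 + 1 = 7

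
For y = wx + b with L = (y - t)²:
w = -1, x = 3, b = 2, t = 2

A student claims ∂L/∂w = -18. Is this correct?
Correct

y = (-1)(3) + 2 = -1
∂L/∂y = 2(y - t) = 2(-1 - 2) = -6
∂y/∂w = x = 3
∂L/∂w = -6 × 3 = -18

Claimed value: -18
Correct: The correct gradient is -18.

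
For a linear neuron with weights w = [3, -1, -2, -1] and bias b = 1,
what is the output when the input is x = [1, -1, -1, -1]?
y = 8

y = (3)(1) + (-1)(-1) + (-2)(-1) + (-1)(-1) + 1 = 8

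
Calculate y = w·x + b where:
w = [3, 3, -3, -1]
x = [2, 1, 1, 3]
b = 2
y = 5

y = (3)(2) + (3)(1) + (-3)(1) + (-1)(3) + 2 = 5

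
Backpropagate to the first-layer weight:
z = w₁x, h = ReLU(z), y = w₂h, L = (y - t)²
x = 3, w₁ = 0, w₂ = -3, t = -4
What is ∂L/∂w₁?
∂L/∂w₁ = 0

Forward pass:
z = w₁x = 0×3 = 0
h = ReLU(0) = 0
y = w₂h = -3×0 = 0

Backward pass:
∂L/∂y = 2(y - t) = 2(0 - -4) = 8
∂y/∂h = w₂ = -3
∂h/∂z = 0 (ReLU derivative)
∂z/∂w₁ = x = 3

∂L/∂w₁ = 8 × -3 × 0 × 3 = 0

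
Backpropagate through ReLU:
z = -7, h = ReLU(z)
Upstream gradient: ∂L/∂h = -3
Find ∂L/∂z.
∂L/∂z = 0

h = ReLU(-7) = 0
Since z < 0: ∂h/∂z = 0
∂L/∂z = ∂L/∂h · ∂h/∂z = -3 × 0 = 0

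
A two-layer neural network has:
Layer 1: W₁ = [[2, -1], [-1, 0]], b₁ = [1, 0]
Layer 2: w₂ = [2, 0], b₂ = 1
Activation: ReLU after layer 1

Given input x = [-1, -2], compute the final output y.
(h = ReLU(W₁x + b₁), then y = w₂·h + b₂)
y = 3

Layer 1 pre-activation: z₁ = [1, 1]
After ReLU: h = [1, 1]
Layer 2 output: y = 2×1 + 0×1 + 1 = 3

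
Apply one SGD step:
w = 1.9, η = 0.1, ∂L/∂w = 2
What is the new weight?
w_new = 1.7

w_new = w - η·∂L/∂w = 1.9 - 0.1×(2) = 1.9 - (0.2) = 1.7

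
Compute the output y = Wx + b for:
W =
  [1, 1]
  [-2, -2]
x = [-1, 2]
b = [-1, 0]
y = [0, -2]

Wx = [1×-1 + 1×2, -2×-1 + -2×2]
   = [1, -2]
y = Wx + b = [1 + -1, -2 + 0] = [0, -2]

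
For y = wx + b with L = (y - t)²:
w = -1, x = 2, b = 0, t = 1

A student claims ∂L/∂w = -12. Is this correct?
Correct

y = (-1)(2) + 0 = -2
∂L/∂y = 2(y - t) = 2(-2 - 1) = -6
∂y/∂w = x = 2
∂L/∂w = -6 × 2 = -12

Claimed value: -12
Correct: The correct gradient is -12.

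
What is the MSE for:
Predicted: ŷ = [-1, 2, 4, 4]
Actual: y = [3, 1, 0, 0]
MSE = 12.25

MSE = (1/4)((-1-3)² + (2-1)² + (4-0)² + (4-0)²) = (1/4)(16 + 1 + 16 + 16) = 12.25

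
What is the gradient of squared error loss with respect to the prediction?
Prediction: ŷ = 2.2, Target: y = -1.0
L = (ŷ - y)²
∂L/∂ŷ = 6.4

∂L/∂ŷ = 2(ŷ - y) = 2(2.2 - -1.0) = 2(3.2) = 6.4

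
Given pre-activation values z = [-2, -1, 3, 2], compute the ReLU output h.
h = [0, 0, 3, 2]

ReLU applied element-wise: max(0,-2)=0, max(0,-1)=0, max(0,3)=3, max(0,2)=2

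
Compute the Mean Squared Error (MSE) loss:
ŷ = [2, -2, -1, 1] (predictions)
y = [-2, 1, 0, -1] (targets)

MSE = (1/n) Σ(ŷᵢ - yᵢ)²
MSE = 7.5

MSE = (1/4)((2--2)² + (-2-1)² + (-1-0)² + (1--1)²) = (1/4)(16 + 9 + 1 + 4) = 7.5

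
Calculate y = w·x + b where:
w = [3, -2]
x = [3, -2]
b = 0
y = 13

y = (3)(3) + (-2)(-2) + 0 = 13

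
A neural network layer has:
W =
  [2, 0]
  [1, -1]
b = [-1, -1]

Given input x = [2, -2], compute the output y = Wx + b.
y = [3, 3]

Wx = [2×2 + 0×-2, 1×2 + -1×-2]
   = [4, 4]
y = Wx + b = [4 + -1, 4 + -1] = [3, 3]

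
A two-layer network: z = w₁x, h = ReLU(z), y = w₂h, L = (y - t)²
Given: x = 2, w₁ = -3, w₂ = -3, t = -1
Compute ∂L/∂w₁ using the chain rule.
∂L/∂w₁ = 0

Forward pass:
z = w₁x = -3×2 = -6
h = ReLU(-6) = 0
y = w₂h = -3×0 = 0

Backward pass:
∂L/∂y = 2(y - t) = 2(0 - -1) = 2
∂y/∂h = w₂ = -3
∂h/∂z = 0 (ReLU derivative)
∂z/∂w₁ = x = 2

∂L/∂w₁ = 2 × -3 × 0 × 2 = 0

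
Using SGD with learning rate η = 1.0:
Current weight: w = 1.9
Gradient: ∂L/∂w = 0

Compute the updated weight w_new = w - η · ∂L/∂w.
w_new = 1.9

w_new = w - η·∂L/∂w = 1.9 - 1.0×(0) = 1.9 - (0) = 1.9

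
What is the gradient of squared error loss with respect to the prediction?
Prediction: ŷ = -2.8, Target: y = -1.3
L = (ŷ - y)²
∂L/∂ŷ = -3.0

∂L/∂ŷ = 2(ŷ - y) = 2(-2.8 - -1.3) = 2(-1.5) = -3.0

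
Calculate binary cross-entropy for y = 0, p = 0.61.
L = 0.9416

L = -0·log(0.61) - 1·log(0.39) = -log(0.39) = 0.9416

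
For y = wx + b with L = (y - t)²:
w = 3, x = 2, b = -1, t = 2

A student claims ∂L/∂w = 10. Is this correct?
Incorrect

y = (3)(2) + -1 = 5
∂L/∂y = 2(y - t) = 2(5 - 2) = 6
∂y/∂w = x = 2
∂L/∂w = 6 × 2 = 12

Claimed value: 10
Incorrect: The correct gradient is 12.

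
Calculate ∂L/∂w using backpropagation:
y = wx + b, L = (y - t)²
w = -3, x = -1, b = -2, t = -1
∂L/∂w = -4

y = wx + b = (-3)(-1) + -2 = 1
∂L/∂y = 2(y - t) = 2(1 - -1) = 4
∂y/∂w = x = -1
∂L/∂w = ∂L/∂y · ∂y/∂w = 4 × -1 = -4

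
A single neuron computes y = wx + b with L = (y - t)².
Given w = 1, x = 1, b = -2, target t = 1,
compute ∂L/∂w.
∂L/∂w = -4

y = wx + b = (1)(1) + -2 = -1
∂L/∂y = 2(y - t) = 2(-1 - 1) = -4
∂y/∂w = x = 1
∂L/∂w = ∂L/∂y · ∂y/∂w = -4 × 1 = -4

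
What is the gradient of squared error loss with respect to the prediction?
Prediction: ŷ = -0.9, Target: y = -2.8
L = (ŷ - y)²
∂L/∂ŷ = 3.8

∂L/∂ŷ = 2(ŷ - y) = 2(-0.9 - -2.8) = 2(1.9) = 3.8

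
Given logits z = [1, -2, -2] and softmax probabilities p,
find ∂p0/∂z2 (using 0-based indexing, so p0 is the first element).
∂p0/∂z2 = -0.04118

p = softmax(z) = [0.9094, 0.04528, 0.04528]
p0 = 0.9094, p2 = 0.04528

∂p0/∂z2 = -p0 × p2 = -0.9094 × 0.04528 = -0.04118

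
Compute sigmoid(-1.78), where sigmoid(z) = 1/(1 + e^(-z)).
0.1443

sigmoid(-1.78) = 1/(1 + e^(1.78)) = 1/(1 + 5.93) = 0.1443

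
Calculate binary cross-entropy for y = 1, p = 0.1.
L = 2.303

L = -1·log(0.1) - 0·log(0.9) = -log(0.1) = 2.303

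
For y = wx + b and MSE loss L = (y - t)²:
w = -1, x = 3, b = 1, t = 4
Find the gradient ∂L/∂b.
∂L/∂b = -12

y = wx + b = (-1)(3) + 1 = -2
∂L/∂y = 2(y - t) = 2(-2 - 4) = -12
∂y/∂b = 1
∂L/∂b = ∂L/∂y · ∂y/∂b = -12 × 1 = -12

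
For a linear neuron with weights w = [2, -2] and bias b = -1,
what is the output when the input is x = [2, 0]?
y = 3

y = (2)(2) + (-2)(0) + -1 = 3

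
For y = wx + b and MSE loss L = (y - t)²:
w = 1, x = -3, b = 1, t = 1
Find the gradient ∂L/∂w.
∂L/∂w = 18

y = wx + b = (1)(-3) + 1 = -2
∂L/∂y = 2(y - t) = 2(-2 - 1) = -6
∂y/∂w = x = -3
∂L/∂w = ∂L/∂y · ∂y/∂w = -6 × -3 = 18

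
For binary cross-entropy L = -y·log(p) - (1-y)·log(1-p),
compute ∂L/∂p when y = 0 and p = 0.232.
∂L/∂p = 1.302

∂L/∂p = -y/p + (1-y)/(1-p) = 0 + 1/0.768 = 1.302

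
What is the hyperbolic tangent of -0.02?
-0.02

tanh(-0.02) = (e^(-0.02) - e^(0.02))/(e^(-0.02) + e^(0.02)) = -0.02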